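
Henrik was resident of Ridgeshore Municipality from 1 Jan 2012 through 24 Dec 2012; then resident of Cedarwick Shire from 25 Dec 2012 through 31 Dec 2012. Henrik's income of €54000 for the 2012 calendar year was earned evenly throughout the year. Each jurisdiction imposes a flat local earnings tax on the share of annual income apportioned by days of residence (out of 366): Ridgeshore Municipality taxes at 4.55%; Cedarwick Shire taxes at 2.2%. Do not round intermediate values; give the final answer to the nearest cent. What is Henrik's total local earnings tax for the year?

€2432.73

Ridgeshore Municipality, 1 Jan – 24 Dec 2012: 359 days → €54000 × 4.55% × 359/366 = €2410.0082
Cedarwick Shire, 25 Dec – 31 Dec 2012: 7 days → €54000 × 2.2% × 7/366 = €22.7213
Total = €2432.7295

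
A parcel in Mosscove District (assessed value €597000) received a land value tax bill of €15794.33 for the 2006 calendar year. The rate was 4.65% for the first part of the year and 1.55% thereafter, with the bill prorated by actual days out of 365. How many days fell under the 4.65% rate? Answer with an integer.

Let d = days at the first rate; then 365 − d days at the second rate.
€597000 × [4.65%·d + 1.55%·(365−d)] / 365 = €15794.33
Solving gives d = 129, so the new rate took effect on 10 May 2006.

129 days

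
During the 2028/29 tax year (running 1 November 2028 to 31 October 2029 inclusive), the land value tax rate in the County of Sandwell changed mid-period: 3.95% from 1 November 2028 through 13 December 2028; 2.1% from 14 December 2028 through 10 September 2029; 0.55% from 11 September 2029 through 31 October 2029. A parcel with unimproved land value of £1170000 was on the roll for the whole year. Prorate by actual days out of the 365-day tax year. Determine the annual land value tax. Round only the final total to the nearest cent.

£24586.03

1 November – 13 December 2028: 43 days at 3.95% → £1170000 × 3.95% × 43/365 = £5444.5068
14 December 2028 – 10 September 2029: 271 days at 2.1% → £1170000 × 2.1% × 271/365 = £18242.3836
11 September – 31 October 2029: 51 days at 0.55% → £1170000 × 0.55% × 51/365 = £899.1370
Total = £24586.0274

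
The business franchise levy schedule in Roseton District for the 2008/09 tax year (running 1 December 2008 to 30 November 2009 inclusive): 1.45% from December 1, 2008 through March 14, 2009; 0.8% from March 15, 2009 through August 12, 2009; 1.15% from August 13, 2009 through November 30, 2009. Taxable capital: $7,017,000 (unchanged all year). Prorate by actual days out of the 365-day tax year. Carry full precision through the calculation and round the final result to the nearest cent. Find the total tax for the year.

December 1, 2008 – March 14, 2009: 104 days at 1.45% → $7,017,000 × 1.45% × 104/365 = $28,990.7836
March 15 – August 12, 2009: 151 days at 0.8% → $7,017,000 × 0.8% × 151/365 = $23,223.3863
August 13 – November 30, 2009: 110 days at 1.15% → $7,017,000 × 1.15% × 110/365 = $24,319.1918
Total = $76,533.3616

$76,533.36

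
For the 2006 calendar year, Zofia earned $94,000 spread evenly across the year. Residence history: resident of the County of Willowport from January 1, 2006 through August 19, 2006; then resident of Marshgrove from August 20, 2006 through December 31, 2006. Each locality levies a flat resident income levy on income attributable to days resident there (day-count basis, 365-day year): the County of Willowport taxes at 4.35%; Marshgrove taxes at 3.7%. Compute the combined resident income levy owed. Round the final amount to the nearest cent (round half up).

The County of Willowport, January 1 – August 19, 2006: 231 days → $94,000 × 4.35% × 231/365 = $2,587.8329
Marshgrove, August 20 – December 31, 2006: 134 days → $94,000 × 3.7% × 134/365 = $1,276.8548
Total = $3,864.6877

$3,864.69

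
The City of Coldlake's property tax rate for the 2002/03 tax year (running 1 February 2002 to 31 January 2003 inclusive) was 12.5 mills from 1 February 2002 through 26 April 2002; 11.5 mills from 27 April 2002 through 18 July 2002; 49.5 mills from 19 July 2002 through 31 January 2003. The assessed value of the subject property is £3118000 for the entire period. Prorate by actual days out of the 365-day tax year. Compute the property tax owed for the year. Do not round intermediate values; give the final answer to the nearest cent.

1 February – 26 April 2002: 85 days at 12.5 mills → £3118000 × 1.25% × 85/365 = £9076.3699
27 April – 18 July 2002: 83 days at 11.5 mills → £3118000 × 1.15% × 83/365 = £8153.7836
19 July 2002 – 31 January 2003: 197 days at 49.5 mills → £3118000 × 4.95% × 197/365 = £83301.8548
Total = £100532.0082

£100532.01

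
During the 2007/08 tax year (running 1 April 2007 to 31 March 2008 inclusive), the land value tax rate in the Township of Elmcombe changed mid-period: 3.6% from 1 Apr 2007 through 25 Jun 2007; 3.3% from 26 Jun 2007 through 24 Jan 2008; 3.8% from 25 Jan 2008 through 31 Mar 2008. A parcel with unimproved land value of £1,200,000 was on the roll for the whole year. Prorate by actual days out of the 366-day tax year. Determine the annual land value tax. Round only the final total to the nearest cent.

1 Apr – 25 Jun 2007: 86 days at 3.6% → £1,200,000 × 3.6% × 86/366 = £10,150.8197
26 Jun 2007 – 24 Jan 2008: 213 days at 3.3% → £1,200,000 × 3.3% × 213/366 = £23,045.9016
25 Jan – 31 Mar 2008: 67 days at 3.8% → £1,200,000 × 3.8% × 67/366 = £8,347.5410
Total = £41,544.2623

£41,544.26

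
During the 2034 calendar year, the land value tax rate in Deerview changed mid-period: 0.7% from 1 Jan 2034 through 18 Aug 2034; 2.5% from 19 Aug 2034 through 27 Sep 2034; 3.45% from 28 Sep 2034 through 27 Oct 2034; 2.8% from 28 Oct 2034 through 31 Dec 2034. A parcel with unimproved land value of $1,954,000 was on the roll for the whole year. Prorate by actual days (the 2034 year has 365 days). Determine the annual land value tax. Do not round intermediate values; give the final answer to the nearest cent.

$29,256.47

1 Jan – 18 Aug 2034: 230 days at 0.7% → $1,954,000 × 0.7% × 230/365 = $8,619.0137
19 Aug – 27 Sep 2034: 40 days at 2.5% → $1,954,000 × 2.5% × 40/365 = $5,353.4247
28 Sep – 27 Oct 2034: 30 days at 3.45% → $1,954,000 × 3.45% × 30/365 = $5,540.7945
28 Oct – 31 Dec 2034: 65 days at 2.8% → $1,954,000 × 2.8% × 65/365 = $9,743.2329
Total = $29,256.4658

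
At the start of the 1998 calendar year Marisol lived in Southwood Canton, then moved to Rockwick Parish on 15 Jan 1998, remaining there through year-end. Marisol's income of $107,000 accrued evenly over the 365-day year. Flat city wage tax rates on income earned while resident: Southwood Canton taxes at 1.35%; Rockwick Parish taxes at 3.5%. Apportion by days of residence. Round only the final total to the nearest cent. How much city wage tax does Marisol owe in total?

$3,656.76

Southwood Canton, 1 Jan – 14 Jan 1998: 14 days → $107,000 × 1.35% × 14/365 = $55.4055
Rockwick Parish, 15 Jan – 31 Dec 1998: 351 days → $107,000 × 3.5% × 351/365 = $3,601.3562
Total = $3,656.7616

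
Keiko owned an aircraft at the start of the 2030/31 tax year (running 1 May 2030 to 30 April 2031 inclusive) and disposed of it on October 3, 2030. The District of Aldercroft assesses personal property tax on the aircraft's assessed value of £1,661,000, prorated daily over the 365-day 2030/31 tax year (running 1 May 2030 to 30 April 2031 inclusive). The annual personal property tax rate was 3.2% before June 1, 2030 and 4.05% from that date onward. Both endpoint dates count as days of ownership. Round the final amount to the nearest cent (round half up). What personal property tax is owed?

May 1 – May 31, 2030: 31 days at 3.2% → £1,661,000 × 3.2% × 31/365 = £4,514.2795
June 1 – October 3, 2030: 125 days at 4.05% → £1,661,000 × 4.05% × 125/365 = £23,037.8425
Total = £27,552.1219

£27,552.12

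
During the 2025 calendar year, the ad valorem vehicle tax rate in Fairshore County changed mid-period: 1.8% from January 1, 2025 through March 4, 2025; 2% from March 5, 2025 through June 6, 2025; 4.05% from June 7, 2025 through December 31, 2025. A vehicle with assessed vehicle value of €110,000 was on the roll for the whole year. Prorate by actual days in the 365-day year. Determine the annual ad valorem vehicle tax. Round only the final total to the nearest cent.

January 1 – March 4, 2025: 63 days at 1.8% → €110,000 × 1.8% × 63/365 = €341.7534
March 5 – June 6, 2025: 94 days at 2% → €110,000 × 2% × 94/365 = €566.5753
June 7 – December 31, 2025: 208 days at 4.05% → €110,000 × 4.05% × 208/365 = €2,538.7397
Total = €3,447.0685

€3,447.07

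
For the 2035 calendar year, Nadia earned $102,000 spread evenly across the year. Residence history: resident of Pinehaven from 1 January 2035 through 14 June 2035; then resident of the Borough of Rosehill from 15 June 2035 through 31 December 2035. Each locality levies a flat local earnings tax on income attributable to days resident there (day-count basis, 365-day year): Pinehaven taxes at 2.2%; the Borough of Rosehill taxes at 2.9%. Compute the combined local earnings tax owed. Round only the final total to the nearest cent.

$2,635.23

Pinehaven, 1 January – 14 June 2035: 165 days → $102,000 × 2.2% × 165/365 = $1,014.4110
The Borough of Rosehill, 15 June – 31 December 2035: 200 days → $102,000 × 2.9% × 200/365 = $1,620.8219
Total = $2,635.2329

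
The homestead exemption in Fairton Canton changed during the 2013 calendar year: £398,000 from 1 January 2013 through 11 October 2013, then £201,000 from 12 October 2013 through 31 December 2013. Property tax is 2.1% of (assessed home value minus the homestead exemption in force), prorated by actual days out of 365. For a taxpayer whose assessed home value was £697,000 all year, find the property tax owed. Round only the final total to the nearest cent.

1 January – 11 October 2013: 284 days, exemption £398,000 → (£697,000 − £398,000) × 2.1% × 284/365 = £4,885.5781
12 October – 31 December 2013: 81 days, exemption £201,000 → (£697,000 − £201,000) × 2.1% × 81/365 = £2,311.4959
Total = £7,197.0740

£7,197.07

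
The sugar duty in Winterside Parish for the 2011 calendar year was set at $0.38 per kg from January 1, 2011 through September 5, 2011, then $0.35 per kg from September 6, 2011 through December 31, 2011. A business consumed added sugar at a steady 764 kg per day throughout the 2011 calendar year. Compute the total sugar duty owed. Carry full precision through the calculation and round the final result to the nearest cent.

$103,285.16

January 1 – September 5, 2011: 248 days × 764 kg/day = 189,472 kg at $0.38/kg → $71,999.36
September 6 – December 31, 2011: 117 days × 764 kg/day = 89,388 kg at $0.35/kg → $31,285.80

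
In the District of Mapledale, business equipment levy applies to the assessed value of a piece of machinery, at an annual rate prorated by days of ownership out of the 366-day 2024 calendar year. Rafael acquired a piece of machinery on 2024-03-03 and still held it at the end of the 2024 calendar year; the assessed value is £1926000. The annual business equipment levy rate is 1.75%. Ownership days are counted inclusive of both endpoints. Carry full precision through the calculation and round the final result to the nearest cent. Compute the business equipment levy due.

£27995.41

Days held (2024-03-03 to 2024-12-31): 304 out of 366
Tax = £1926000 × 1.75% × 304/366 = £27995.4098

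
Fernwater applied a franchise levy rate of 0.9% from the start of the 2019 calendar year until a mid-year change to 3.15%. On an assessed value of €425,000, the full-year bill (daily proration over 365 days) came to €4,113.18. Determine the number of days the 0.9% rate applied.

354 days

Let d = days at the first rate; then 365 − d days at the second rate.
€425,000 × [0.9%·d + 3.15%·(365−d)] / 365 = €4,113.18
Solving gives d = 354, so the new rate took effect on December 21, 2019.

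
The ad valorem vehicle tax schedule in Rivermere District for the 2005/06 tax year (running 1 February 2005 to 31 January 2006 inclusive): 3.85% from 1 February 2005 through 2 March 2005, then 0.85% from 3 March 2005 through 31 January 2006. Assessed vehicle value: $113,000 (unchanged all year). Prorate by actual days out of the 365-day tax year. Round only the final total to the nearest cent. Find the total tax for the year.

1 February – 2 March 2005: 30 days at 3.85% → $113,000 × 3.85% × 30/365 = $357.5753
3 March 2005 – 31 January 2006: 335 days at 0.85% → $113,000 × 0.85% × 335/365 = $881.5548
Total = $1,239.1301

$1,239.13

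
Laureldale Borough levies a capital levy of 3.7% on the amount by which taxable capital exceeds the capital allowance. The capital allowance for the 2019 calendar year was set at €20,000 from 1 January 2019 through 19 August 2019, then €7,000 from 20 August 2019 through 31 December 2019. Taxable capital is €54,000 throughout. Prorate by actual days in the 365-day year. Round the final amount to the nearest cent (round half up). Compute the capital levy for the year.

€1,434.59

1 January – 19 August 2019: 231 days, exemption €20,000 → (€54,000 − €20,000) × 3.7% × 231/365 = €796.1589
20 August – 31 December 2019: 134 days, exemption €7,000 → (€54,000 − €7,000) × 3.7% × 134/365 = €638.4274
Total = €1,434.5863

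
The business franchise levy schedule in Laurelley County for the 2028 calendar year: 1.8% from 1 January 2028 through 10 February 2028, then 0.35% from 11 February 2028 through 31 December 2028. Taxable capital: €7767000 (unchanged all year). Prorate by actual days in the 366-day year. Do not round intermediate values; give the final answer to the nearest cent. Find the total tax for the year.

1 January – 10 February 2028: 41 days at 1.8% → €7767000 × 1.8% × 41/366 = €15661.3279
11 February – 31 December 2028: 325 days at 0.35% → €7767000 × 0.35% × 325/366 = €24139.2418
Total = €39800.5697

€39800.57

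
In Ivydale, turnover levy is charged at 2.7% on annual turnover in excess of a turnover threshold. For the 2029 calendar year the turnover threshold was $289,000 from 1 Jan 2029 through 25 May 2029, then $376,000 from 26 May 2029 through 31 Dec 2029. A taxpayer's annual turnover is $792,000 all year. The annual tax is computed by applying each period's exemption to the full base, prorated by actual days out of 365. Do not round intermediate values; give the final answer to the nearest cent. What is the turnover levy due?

$12,165.16

1 Jan – 25 May 2029: 145 days, exemption $289,000 → ($792,000 − $289,000) × 2.7% × 145/365 = $5,395.1918
26 May – 31 Dec 2029: 220 days, exemption $376,000 → ($792,000 − $376,000) × 2.7% × 220/365 = $6,769.9726
Total = $12,165.1644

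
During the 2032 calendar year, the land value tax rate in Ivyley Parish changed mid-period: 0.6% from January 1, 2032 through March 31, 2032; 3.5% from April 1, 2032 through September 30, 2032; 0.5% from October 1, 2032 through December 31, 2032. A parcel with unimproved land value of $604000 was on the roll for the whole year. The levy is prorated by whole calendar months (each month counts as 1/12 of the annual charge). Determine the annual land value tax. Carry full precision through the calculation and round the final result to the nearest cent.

January 1 – March 31, 2032: 3 months at 0.6% → $604000 × 0.6% × 3/12 = $906.0000
April 1 – September 30, 2032: 6 months at 3.5% → $604000 × 3.5% × 6/12 = $10570.0000
October 1 – December 31, 2032: 3 months at 0.5% → $604000 × 0.5% × 3/12 = $755.0000
Total = $12231.0000

$12231.00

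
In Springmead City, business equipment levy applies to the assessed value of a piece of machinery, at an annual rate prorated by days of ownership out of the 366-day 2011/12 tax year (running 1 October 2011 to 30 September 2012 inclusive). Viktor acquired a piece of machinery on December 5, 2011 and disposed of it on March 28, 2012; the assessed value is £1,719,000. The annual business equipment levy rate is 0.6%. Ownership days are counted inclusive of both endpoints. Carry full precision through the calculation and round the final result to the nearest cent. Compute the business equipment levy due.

Days held (December 5, 2011 – March 28, 2012): 115 out of 366
Tax = £1,719,000 × 0.6% × 115/366 = £3,240.7377

£3,240.74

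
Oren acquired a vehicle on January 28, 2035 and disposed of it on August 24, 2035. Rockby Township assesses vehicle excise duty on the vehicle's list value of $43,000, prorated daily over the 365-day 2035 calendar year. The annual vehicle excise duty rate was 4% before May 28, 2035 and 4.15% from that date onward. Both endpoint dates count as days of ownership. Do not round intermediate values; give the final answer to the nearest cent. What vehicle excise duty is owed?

$1,000.60

January 28 – May 27, 2035: 120 days at 4% → $43,000 × 4% × 120/365 = $565.4795
May 28 – August 24, 2035: 89 days at 4.15% → $43,000 × 4.15% × 89/365 = $435.1247
Total = $1,000.6041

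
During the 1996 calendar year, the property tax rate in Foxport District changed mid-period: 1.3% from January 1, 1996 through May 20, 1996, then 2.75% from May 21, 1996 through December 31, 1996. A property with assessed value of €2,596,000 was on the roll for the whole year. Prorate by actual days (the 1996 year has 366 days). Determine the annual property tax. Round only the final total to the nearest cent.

€56,888.57

January 1 – May 20, 1996: 141 days at 1.3% → €2,596,000 × 1.3% × 141/366 = €13,001.2787
May 21 – December 31, 1996: 225 days at 2.75% → €2,596,000 × 2.75% × 225/366 = €43,887.2951
Total = €56,888.5738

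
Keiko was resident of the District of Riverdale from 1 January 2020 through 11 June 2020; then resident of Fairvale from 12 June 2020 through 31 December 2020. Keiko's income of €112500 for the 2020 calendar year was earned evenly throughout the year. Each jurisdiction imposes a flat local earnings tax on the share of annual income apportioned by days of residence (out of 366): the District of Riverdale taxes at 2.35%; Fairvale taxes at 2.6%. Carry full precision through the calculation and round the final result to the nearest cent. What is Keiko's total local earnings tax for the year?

The District of Riverdale, 1 January – 11 June 2020: 163 days → €112500 × 2.35% × 163/366 = €1177.4078
Fairvale, 12 June – 31 December 2020: 203 days → €112500 × 2.6% × 203/366 = €1622.3361
Total = €2799.7439

€2799.74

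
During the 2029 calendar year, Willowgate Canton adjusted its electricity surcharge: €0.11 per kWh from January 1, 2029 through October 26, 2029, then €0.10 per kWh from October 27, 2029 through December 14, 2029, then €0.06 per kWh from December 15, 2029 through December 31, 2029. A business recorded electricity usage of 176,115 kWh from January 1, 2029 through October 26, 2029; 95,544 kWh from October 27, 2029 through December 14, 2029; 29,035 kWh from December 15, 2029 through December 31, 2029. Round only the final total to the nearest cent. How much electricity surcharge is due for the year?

€30,669.15

January 1 – October 26, 2029: 176,115 kWh at €0.11/kWh → €19,372.65
October 27 – December 14, 2029: 95,544 kWh at €0.10/kWh → €9,554.40
December 15 – December 31, 2029: 29,035 kWh at €0.06/kWh → €1,742.10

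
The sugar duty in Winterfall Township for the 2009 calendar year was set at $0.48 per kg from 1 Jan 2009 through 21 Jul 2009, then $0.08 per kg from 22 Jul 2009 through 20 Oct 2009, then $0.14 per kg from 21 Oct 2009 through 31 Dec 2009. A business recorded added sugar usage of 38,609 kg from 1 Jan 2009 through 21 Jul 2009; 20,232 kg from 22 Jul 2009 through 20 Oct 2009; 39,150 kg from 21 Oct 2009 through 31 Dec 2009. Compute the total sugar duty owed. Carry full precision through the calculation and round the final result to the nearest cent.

1 Jan – 21 Jul 2009: 38,609 kg at $0.48/kg → $18,532.32
22 Jul – 20 Oct 2009: 20,232 kg at $0.08/kg → $1,618.56
21 Oct – 31 Dec 2009: 39,150 kg at $0.14/kg → $5,481.00

$25,631.88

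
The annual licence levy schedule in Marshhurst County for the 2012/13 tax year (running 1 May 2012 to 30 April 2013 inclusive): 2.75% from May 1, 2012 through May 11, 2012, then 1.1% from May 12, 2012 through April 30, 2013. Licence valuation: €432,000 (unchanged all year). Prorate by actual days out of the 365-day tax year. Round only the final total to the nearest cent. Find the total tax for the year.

May 1 – May 11, 2012: 11 days at 2.75% → €432,000 × 2.75% × 11/365 = €358.0274
May 12, 2012 – April 30, 2013: 354 days at 1.1% → €432,000 × 1.1% × 354/365 = €4,608.7890
Total = €4,966.8164

€4,966.82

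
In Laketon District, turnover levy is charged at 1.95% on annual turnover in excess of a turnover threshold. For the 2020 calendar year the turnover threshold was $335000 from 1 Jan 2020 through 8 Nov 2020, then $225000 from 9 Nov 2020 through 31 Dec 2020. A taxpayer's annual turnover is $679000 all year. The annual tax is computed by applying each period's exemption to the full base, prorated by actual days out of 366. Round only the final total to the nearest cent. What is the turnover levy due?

$7018.61

1 Jan – 8 Nov 2020: 313 days, exemption $335000 → ($679000 − $335000) × 1.95% × 313/366 = $5736.6230
9 Nov – 31 Dec 2020: 53 days, exemption $225000 → ($679000 − $225000) × 1.95% × 53/366 = $1281.9918
Total = $7018.6148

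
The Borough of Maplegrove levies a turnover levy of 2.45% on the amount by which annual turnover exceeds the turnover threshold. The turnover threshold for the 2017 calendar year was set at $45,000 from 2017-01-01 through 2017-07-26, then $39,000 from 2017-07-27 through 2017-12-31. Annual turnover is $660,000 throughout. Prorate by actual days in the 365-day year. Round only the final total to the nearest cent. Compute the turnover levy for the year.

2017-01-01 to 2017-07-26: 207 days, exemption $45,000 → ($660,000 − $45,000) × 2.45% × 207/365 = $8,545.1301
2017-07-27 to 2017-12-31: 158 days, exemption $39,000 → ($660,000 − $39,000) × 2.45% × 158/365 = $6,586.0027
Total = $15,131.1329

$15,131.13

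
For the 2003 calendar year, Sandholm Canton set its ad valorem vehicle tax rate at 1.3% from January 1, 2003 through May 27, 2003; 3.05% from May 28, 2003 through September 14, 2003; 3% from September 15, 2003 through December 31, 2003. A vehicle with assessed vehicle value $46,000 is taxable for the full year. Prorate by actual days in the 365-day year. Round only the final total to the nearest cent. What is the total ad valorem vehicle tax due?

January 1 – May 27, 2003: 147 days at 1.3% → $46,000 × 1.3% × 147/365 = $240.8384
May 28 – September 14, 2003: 110 days at 3.05% → $46,000 × 3.05% × 110/365 = $422.8219
September 15 – December 31, 2003: 108 days at 3% → $46,000 × 3% × 108/365 = $408.3288
Total = $1,071.9890

$1,071.99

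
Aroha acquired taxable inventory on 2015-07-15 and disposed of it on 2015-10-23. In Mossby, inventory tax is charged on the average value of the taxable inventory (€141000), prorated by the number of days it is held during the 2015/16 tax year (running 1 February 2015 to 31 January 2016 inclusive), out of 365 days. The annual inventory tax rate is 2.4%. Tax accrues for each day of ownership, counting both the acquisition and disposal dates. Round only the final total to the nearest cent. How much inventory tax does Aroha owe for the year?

Days held (2015-07-15 to 2015-10-23): 101 out of 365
Tax = €141000 × 2.4% × 101/365 = €936.3945

€936.39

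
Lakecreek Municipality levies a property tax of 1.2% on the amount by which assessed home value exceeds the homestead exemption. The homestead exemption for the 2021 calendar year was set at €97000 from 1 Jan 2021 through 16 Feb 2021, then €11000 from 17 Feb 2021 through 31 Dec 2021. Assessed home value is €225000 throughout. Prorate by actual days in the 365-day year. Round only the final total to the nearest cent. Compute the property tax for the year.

1 Jan – 16 Feb 2021: 47 days, exemption €97000 → (€225000 − €97000) × 1.2% × 47/365 = €197.7863
17 Feb – 31 Dec 2021: 318 days, exemption €11000 → (€225000 − €11000) × 1.2% × 318/365 = €2237.3260
Total = €2435.1123

€2435.11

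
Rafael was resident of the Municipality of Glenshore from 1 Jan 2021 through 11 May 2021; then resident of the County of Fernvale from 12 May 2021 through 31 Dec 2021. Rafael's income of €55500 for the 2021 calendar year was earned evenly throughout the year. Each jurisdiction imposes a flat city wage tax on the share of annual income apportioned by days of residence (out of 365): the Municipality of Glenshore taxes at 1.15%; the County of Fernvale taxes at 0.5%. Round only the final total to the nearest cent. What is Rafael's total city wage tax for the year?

€406.97

The Municipality of Glenshore, 1 Jan – 11 May 2021: 131 days → €55500 × 1.15% × 131/365 = €229.0705
The County of Fernvale, 12 May – 31 Dec 2021: 234 days → €55500 × 0.5% × 234/365 = €177.9041
Total = €406.9747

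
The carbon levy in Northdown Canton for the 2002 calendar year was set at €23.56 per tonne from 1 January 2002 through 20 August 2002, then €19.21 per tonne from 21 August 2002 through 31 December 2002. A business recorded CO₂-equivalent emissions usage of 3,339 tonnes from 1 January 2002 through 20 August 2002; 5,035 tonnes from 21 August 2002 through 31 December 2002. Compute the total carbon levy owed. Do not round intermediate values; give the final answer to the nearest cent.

€175,389.19

1 January – 20 August 2002: 3,339 tonnes at €23.56/tonne → €78,666.84
21 August – 31 December 2002: 5,035 tonnes at €19.21/tonne → €96,722.35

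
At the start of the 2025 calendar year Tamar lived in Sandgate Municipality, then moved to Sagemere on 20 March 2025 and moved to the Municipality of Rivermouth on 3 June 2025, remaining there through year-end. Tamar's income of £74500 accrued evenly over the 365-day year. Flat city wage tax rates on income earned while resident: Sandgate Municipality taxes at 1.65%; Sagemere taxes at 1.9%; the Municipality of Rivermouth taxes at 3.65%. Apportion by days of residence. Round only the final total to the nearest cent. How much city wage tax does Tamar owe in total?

£2132.95

Sandgate Municipality, 1 January – 19 March 2025: 78 days → £74500 × 1.65% × 78/365 = £262.6890
Sagemere, 20 March – 2 June 2025: 75 days → £74500 × 1.9% × 75/365 = £290.8562
The Municipality of Rivermouth, 3 June – 31 December 2025: 212 days → £74500 × 3.65% × 212/365 = £1579.4000
Total = £2132.9452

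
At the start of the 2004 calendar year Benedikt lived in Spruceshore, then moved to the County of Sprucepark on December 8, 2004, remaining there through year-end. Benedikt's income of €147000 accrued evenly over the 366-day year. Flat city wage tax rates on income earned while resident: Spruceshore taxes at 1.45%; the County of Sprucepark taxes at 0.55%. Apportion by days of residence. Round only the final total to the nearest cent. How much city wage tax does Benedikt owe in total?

Spruceshore, January 1 – December 7, 2004: 342 days → €147000 × 1.45% × 342/366 = €1991.7295
The County of Sprucepark, December 8 – December 31, 2004: 24 days → €147000 × 0.55% × 24/366 = €53.0164
Total = €2044.7459

€2044.75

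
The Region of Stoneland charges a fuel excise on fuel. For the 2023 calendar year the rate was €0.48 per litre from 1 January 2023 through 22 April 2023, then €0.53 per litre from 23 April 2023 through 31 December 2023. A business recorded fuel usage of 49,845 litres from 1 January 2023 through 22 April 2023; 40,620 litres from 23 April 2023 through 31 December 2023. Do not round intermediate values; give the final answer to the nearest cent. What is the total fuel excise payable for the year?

€45454.20

1 January – 22 April 2023: 49,845 litres at €0.48/litre → €23925.60
23 April – 31 December 2023: 40,620 litres at €0.53/litre → €21528.60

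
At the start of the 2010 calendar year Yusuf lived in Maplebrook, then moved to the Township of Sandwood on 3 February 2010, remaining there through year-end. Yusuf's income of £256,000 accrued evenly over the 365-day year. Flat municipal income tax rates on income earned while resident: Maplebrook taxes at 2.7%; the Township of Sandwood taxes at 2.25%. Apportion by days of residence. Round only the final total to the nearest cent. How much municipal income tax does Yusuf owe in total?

Maplebrook, 1 January – 2 February 2010: 33 days → £256,000 × 2.7% × 33/365 = £624.9205
The Township of Sandwood, 3 February – 31 December 2010: 332 days → £256,000 × 2.25% × 332/365 = £5,239.2329
Total = £5,864.1534

£5,864.15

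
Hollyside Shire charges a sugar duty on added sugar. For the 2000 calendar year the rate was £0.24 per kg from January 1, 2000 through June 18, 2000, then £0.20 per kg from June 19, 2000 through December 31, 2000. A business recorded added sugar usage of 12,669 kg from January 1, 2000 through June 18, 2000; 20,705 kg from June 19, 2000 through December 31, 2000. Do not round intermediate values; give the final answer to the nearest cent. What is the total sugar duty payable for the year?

£7181.56

January 1 – June 18, 2000: 12,669 kg at £0.24/kg → £3040.56
June 19 – December 31, 2000: 20,705 kg at £0.20/kg → £4141.00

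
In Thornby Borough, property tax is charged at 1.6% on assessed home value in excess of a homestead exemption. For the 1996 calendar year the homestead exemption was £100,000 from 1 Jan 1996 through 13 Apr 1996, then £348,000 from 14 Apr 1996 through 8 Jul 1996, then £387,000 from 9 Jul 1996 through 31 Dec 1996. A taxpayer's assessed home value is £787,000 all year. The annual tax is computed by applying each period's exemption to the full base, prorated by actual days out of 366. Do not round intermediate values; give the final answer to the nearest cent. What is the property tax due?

1 Jan – 13 Apr 1996: 104 days, exemption £100,000 → (£787,000 − £100,000) × 1.6% × 104/366 = £3,123.4098
14 Apr – 8 Jul 1996: 86 days, exemption £348,000 → (£787,000 − £348,000) × 1.6% × 86/366 = £1,650.4481
9 Jul – 31 Dec 1996: 176 days, exemption £387,000 → (£787,000 − £387,000) × 1.6% × 176/366 = £3,077.5956
Total = £7,851.4536

£7,851.45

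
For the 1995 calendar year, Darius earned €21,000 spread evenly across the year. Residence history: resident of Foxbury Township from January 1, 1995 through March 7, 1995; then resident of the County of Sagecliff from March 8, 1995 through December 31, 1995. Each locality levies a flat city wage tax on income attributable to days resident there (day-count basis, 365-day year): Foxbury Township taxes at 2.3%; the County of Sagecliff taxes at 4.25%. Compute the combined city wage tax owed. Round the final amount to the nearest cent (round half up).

Foxbury Township, January 1 – March 7, 1995: 66 days → €21,000 × 2.3% × 66/365 = €87.3370
The County of Sagecliff, March 8 – December 31, 1995: 299 days → €21,000 × 4.25% × 299/365 = €731.1164
Total = €818.4534

€818.45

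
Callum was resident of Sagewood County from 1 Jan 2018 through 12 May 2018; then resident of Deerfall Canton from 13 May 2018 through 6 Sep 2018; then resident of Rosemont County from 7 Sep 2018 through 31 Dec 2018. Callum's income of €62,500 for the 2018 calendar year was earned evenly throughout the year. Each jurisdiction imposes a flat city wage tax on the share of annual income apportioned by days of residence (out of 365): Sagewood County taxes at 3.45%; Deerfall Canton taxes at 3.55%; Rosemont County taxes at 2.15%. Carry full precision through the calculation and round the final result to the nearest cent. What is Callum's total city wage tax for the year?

Sagewood County, 1 Jan – 12 May 2018: 132 days → €62,500 × 3.45% × 132/365 = €779.7945
Deerfall Canton, 13 May – 6 Sep 2018: 117 days → €62,500 × 3.55% × 117/365 = €711.2158
Rosemont County, 7 Sep – 31 Dec 2018: 116 days → €62,500 × 2.15% × 116/365 = €427.0548
Total = €1,918.0651

€1,918.07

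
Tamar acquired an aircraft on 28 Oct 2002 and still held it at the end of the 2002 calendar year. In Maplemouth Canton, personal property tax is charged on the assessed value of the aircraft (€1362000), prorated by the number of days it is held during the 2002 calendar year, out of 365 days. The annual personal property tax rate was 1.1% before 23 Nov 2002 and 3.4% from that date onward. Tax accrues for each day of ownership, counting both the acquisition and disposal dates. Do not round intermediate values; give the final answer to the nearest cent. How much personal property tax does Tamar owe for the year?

28 Oct – 22 Nov 2002: 26 days at 1.1% → €1362000 × 1.1% × 26/365 = €1067.2110
23 Nov – 31 Dec 2002: 39 days at 3.4% → €1362000 × 3.4% × 39/365 = €4947.9781
Total = €6015.1890

€6015.19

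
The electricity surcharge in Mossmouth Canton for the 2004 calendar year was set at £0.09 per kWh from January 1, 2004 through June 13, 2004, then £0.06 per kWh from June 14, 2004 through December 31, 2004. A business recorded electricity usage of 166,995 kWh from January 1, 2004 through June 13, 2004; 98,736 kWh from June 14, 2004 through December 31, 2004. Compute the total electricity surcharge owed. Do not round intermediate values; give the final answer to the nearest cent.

£20,953.71

January 1 – June 13, 2004: 166,995 kWh at £0.09/kWh → £15,029.55
June 14 – December 31, 2004: 98,736 kWh at £0.06/kWh → £5,924.16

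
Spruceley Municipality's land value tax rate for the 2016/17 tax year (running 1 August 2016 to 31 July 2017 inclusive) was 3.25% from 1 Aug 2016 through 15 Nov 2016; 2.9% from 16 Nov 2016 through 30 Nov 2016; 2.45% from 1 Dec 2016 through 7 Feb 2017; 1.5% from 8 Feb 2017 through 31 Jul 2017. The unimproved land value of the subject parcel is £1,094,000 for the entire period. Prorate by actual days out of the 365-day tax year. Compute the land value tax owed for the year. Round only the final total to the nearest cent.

1 Aug – 15 Nov 2016: 107 days at 3.25% → £1,094,000 × 3.25% × 107/365 = £10,422.9726
16 Nov – 30 Nov 2016: 15 days at 2.9% → £1,094,000 × 2.9% × 15/365 = £1,303.8082
1 Dec 2016 – 7 Feb 2017: 69 days at 2.45% → £1,094,000 × 2.45% × 69/365 = £5,066.8685
8 Feb – 31 Jul 2017: 174 days at 1.5% → £1,094,000 × 1.5% × 174/365 = £7,822.8493
Total = £24,616.4986

£24,616.50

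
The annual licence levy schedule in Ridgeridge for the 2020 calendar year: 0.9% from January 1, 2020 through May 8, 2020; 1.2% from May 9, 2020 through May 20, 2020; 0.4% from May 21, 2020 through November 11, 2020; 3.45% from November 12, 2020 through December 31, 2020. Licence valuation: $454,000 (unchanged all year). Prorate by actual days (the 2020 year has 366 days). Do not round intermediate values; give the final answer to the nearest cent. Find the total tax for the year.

$4,626.83

January 1 – May 8, 2020: 129 days at 0.9% → $454,000 × 0.9% × 129/366 = $1,440.1475
May 9 – May 20, 2020: 12 days at 1.2% → $454,000 × 1.2% × 12/366 = $178.6230
May 21 – November 11, 2020: 175 days at 0.4% → $454,000 × 0.4% × 175/366 = $868.3060
November 12 – December 31, 2020: 50 days at 3.45% → $454,000 × 3.45% × 50/366 = $2,139.7541
Total = $4,626.8306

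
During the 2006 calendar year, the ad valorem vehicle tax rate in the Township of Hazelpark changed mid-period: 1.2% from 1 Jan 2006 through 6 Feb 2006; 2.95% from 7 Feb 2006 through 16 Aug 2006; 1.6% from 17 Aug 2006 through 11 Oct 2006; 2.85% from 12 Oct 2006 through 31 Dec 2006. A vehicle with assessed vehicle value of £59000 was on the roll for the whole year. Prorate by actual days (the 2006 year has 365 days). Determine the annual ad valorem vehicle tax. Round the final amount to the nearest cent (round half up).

£1500.54

1 Jan – 6 Feb 2006: 37 days at 1.2% → £59000 × 1.2% × 37/365 = £71.7699
7 Feb – 16 Aug 2006: 191 days at 2.95% → £59000 × 2.95% × 191/365 = £910.7822
17 Aug – 11 Oct 2006: 56 days at 1.6% → £59000 × 1.6% × 56/365 = £144.8329
12 Oct – 31 Dec 2006: 81 days at 2.85% → £59000 × 2.85% × 81/365 = £373.1548
Total = £1500.5397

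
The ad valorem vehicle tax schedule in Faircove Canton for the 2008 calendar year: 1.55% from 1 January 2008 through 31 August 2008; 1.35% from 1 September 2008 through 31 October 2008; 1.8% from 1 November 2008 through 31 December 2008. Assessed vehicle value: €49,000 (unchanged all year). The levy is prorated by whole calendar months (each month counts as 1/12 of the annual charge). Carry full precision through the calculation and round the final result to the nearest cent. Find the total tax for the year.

€763.58

1 January – 31 August 2008: 8 months at 1.55% → €49,000 × 1.55% × 8/12 = €506.3333
1 September – 31 October 2008: 2 months at 1.35% → €49,000 × 1.35% × 2/12 = €110.2500
1 November – 31 December 2008: 2 months at 1.8% → €49,000 × 1.8% × 2/12 = €147.0000
Total = €763.5833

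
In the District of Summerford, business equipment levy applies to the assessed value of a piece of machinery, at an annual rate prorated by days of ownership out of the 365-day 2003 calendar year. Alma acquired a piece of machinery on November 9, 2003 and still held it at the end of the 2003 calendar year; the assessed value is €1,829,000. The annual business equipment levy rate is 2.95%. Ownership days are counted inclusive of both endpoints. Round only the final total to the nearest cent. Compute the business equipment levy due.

Days held (November 9 – December 31, 2003): 53 out of 365
Tax = €1,829,000 × 2.95% × 53/365 = €7,834.6342

€7,834.63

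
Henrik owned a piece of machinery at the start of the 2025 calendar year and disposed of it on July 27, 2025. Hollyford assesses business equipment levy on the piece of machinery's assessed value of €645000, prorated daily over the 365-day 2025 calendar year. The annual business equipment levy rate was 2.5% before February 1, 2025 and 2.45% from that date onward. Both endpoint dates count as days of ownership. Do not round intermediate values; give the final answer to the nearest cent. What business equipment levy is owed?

January 1 – January 31, 2025: 31 days at 2.5% → €645000 × 2.5% × 31/365 = €1369.5205
February 1 – July 27, 2025: 177 days at 2.45% → €645000 × 2.45% × 177/365 = €7663.1301
Total = €9032.6507

€9032.65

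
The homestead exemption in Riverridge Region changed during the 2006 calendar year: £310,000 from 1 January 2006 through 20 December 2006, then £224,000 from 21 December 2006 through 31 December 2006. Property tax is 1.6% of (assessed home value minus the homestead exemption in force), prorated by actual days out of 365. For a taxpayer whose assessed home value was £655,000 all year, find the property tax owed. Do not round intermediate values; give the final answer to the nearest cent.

1 January – 20 December 2006: 354 days, exemption £310,000 → (£655,000 − £310,000) × 1.6% × 354/365 = £5,353.6438
21 December – 31 December 2006: 11 days, exemption £224,000 → (£655,000 − £224,000) × 1.6% × 11/365 = £207.8247
Total = £5,561.4685

£5,561.47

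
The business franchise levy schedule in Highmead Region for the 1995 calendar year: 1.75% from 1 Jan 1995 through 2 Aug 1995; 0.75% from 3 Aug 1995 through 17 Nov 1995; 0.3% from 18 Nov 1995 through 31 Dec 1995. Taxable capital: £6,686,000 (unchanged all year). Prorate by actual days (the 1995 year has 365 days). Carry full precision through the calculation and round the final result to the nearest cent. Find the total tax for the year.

1 Jan – 2 Aug 1995: 214 days at 1.75% → £6,686,000 × 1.75% × 214/365 = £68,600.1918
3 Aug – 17 Nov 1995: 107 days at 0.75% → £6,686,000 × 0.75% × 107/365 = £14,700.0411
18 Nov – 31 Dec 1995: 44 days at 0.3% → £6,686,000 × 0.3% × 44/365 = £2,417.9507
Total = £85,718.1836

£85,718.18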